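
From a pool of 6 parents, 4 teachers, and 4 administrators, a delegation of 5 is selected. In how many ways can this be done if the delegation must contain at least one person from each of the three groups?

1448

Total 5-person selections from all 14: C(14,5) = 2002.
Subtract selections that omit an entire group: no parents → C(8,5) = 56; no teachers → C(10,5) = 252; no administrators → C(10,5) = 252.
Add back selections omitting two groups (i.e. drawn from a single group): C(6,5) + C(4,5) + C(4,5) = 6.
By inclusion–exclusion: 2002 − 560 + 6 = 1448.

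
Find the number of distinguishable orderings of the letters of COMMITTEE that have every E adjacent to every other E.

Treat the 2 copies of E as a single block. The multiset to arrange is then {EE, C, I, M, M, O, T, T}, 8 items in all.
That gives (8)!/(2!·2!) = 10080 arrangements.

10080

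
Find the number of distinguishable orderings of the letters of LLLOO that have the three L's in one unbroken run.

3

Treat the 3 copies of L as a single block. The multiset to arrange is then {LLL, O, O}, 3 items in all.
That gives (3)!/(2!) = 3 arrangements.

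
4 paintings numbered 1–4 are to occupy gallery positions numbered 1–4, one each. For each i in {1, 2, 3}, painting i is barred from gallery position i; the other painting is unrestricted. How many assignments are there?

Let Aᵢ (for i ∈ {1, 2, 3}) be the placements that put painting i in its forbidden gallery position. Any j of these fix j positions, leaving (4−j)! ways to fill the rest, and there are C(3,j) ways to pick which j.
By inclusion–exclusion, the number of valid placements is Σ_{j=0}^{3} (−1)^j C(3,j)·(4−j)!.
Computing: 24 − 18 + 6 − 1 = 11.

11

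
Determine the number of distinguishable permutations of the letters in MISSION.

The 7 letters of MISSION have repeats: I appearing twice and S appearing twice.
Dividing 7! = 5040 by 2!·2! = 4 for the repeated letters gives 1260.

1260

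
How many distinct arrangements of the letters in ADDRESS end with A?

Fix A in the last position and arrange the remaining 6 letters.
Those 6 letters have D appearing twice and S appearing twice, giving (6)!/(2!·2!) = 180.

180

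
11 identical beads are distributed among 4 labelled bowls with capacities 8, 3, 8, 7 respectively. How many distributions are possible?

Without the upper bounds there are C(14,3) = 364 ways to split 11 among 4 bowls.
Subtract solutions that violate a single cap (substitute x_i' = x_i − (cap_i+1)): x_1 ≥ 9 gives C(5,3) = 10; x_2 ≥ 4 gives C(10,3) = 120; x_3 ≥ 9 gives C(5,3) = 10; x_4 ≥ 8 gives C(6,3) = 20. Together 160.
No two caps can be exceeded simultaneously, so the pair terms are all 0.
By inclusion–exclusion the count is 364 − 160 + 0 = 204.

204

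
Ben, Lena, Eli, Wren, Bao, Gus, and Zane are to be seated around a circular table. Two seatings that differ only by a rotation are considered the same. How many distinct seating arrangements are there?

720

Fix one person's seat to break rotational symmetry; the remaining 6 people can be arranged in (6)! = 720 ways.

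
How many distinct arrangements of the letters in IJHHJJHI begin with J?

With the first slot taken by J, it remains to arrange the other 7 letters (IHHJJHI).
Those 7 letters have H appearing 3 times, I appearing twice, and J appearing twice, giving (7)!/(3!·2!·2!) = 210.

210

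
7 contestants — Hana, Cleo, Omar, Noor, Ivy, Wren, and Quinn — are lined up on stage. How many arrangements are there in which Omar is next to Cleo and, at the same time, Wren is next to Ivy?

Treat {Omar,Cleo} as one block (2 orders) and {Wren,Ivy} as another (2 orders).
That leaves 5 units to arrange: 2 × 2 × 5! = 4 × 120 = 480.

480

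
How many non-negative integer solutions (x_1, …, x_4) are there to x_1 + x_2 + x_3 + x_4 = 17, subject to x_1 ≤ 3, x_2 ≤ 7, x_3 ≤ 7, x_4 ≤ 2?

Without the upper bounds there are C(20,3) = 1140 ways to split 17 among 4 variables.
Subtract solutions that violate a single cap (substitute x_i' = x_i − (cap_i+1)): x_1 ≥ 4 gives C(16,3) = 560; x_2 ≥ 8 gives C(12,3) = 220; x_3 ≥ 8 gives C(12,3) = 220; x_4 ≥ 3 gives C(17,3) = 680. Together 1680.
Add back pairs where two caps are both exceeded: 56 + 56 + 286 + 4 + 84 + 84 = 570.
Subtract triples: 0 + 10 + 10 + 0 = 20.
By inclusion–exclusion the count is 1140 − 1680 + 570 − 20 = 10.

10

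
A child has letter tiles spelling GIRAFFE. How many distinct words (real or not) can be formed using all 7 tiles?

The 7 letters of GIRAFFE have repeats: F appearing twice.
So there are 7! / (2!) = 2520 distinguishable arrangements.

2520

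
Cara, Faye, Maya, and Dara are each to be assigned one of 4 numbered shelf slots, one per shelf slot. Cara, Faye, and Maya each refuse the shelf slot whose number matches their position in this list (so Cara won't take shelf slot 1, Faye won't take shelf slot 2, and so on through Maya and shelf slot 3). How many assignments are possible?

Let Aᵢ (for i ∈ {1, 2, 3}) be the placements that put person i in their forbidden shelf slot. Any j of these fix j positions, leaving (4−j)! ways to fill the rest, and there are C(3,j) ways to pick which j.
By inclusion–exclusion, the number of valid placements is Σ_{j=0}^{3} (−1)^j C(3,j)·(4−j)!.
Computing: 24 − 18 + 6 − 1 = 11.

11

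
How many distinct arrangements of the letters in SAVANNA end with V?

With the last slot taken by V, it remains to arrange the other 6 letters (SAANNA).
Those 6 letters have A appearing 3 times and N appearing twice, giving (6)!/(3!·2!) = 60.

60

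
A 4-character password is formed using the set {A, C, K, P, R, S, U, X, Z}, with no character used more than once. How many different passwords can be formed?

3024

Choose and order 4 of the 9 symbols: the first character has 9 options, the next 8, then 7, 6.
9 × 8 × 7 × 6 = 3024.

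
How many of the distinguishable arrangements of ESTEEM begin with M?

20

Fix M in the first position and arrange the remaining 5 letters.
Those 5 letters have E appearing 3 times, giving (5)!/(3!) = 20.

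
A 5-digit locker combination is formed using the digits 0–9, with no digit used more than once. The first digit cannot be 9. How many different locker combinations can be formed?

27216

The first digit has 10−1 = 9 choices (anything except 9).
The remaining 4 digits are filled from the other 9 symbols without repetition: 9 × 8 × 7 × 6 = 3024.
Total: 9 × 3024 = 27216.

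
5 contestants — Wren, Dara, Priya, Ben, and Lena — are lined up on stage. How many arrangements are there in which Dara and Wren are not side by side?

72

There are 5! = 120 arrangements in all. If Dara and Wren are adjacent, merging them into one block gives 2·(4)! = 48 arrangements.
So 120 − 48 = 72 arrangements keep them apart.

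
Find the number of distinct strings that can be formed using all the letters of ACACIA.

60

ACACIA has 6 letters with A appearing 3 times and C appearing twice.
So there are 6! / (3!·2!) = 60 distinguishable arrangements.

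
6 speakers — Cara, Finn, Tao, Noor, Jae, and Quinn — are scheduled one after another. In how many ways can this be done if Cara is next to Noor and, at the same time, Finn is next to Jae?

96

Treat {Cara,Noor} as one block (2 orders) and {Finn,Jae} as another (2 orders).
That leaves 4 units to arrange: 2 × 2 × 4! = 4 × 24 = 96.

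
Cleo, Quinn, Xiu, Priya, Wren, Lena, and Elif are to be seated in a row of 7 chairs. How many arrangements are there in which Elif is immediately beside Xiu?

Treat {Elif, Xiu} as a single unit. There are 6 units to order, and the pair itself can be ordered 2 ways.
So the count is 2·(6)! = 1440.

1440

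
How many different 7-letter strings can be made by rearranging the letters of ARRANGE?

ARRANGE has 7 letters with A appearing twice and R appearing twice.
The number of distinct arrangements is 7!/(2!·2!) = 5040/4 = 1260.

1260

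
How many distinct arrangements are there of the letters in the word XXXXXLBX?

The 8 letters of XXXXXLBX have repeats: X appearing 6 times.
The number of distinct arrangements is 8!/(6!) = 40320/720 = 56.

56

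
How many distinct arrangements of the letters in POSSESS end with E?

Fix E in the last position and arrange the remaining 6 letters.
Those 6 letters have S appearing 4 times, giving (6)!/(4!) = 30.

30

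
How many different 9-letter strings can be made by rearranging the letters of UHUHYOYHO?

Letter multiplicities in UHUHYOYHO: H×3, O×2, U×2, Y×2.
The number of distinct arrangements is 9!/(3!·2!·2!·2!) = 362880/48 = 7560.

7560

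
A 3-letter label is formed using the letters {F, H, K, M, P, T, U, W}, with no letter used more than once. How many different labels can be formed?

This is a permutation of 3 out of 8: P(8,3) = 8!/5!.
8 × 7 × 6 = 336.

336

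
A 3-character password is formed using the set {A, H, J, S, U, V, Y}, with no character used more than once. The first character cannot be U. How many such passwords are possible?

180

The first character has 7−1 = 6 choices (anything except U).
The remaining 2 characters are filled from the other 6 symbols without repetition: 6 × 5 = 30.
Total: 6 × 30 = 180.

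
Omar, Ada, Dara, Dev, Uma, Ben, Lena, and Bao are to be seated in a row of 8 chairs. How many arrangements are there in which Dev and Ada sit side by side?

Treat {Dev, Ada} as a single unit. There are 7 units to order, and the pair itself can be ordered 2 ways.
So the count is 2·(7)! = 10080.

10080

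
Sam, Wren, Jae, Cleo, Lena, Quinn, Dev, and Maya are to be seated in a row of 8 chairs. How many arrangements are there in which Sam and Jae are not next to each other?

There are 8! = 40320 arrangements in all. If Sam and Jae are adjacent, merging them into one block gives 2·(7)! = 10080 arrangements.
Complementary counting: 40320 − 10080 = 30240.

30240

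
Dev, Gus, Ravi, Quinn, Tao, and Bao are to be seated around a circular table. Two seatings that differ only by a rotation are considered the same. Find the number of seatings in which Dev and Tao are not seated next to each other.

Without the restriction there are (5)! = 120 seatings.
Those with Dev next to Tao: fuse the pair into one unit and seat 5 units around a circle — 2·(4)! = 48.
Subtracting, 120 − 48 = 72.

72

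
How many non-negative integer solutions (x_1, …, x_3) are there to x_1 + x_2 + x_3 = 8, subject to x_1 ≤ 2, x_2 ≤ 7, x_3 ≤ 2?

By stars and bars, unrestricted non-negative solutions to x_1+…+x_3 = 8 number C(8+2,2) = 45.
Subtract solutions that violate a single cap (substitute x_i' = x_i − (cap_i+1)): x_1 ≥ 3 gives C(7,2) = 21; x_2 ≥ 8 gives C(2,2) = 1; x_3 ≥ 3 gives C(7,2) = 21. Together 43.
Add back pairs where two caps are both exceeded: 0 + 6 + 0 = 6.
By inclusion–exclusion the count is 45 − 43 + 6 = 8.

8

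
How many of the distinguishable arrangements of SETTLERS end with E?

1260

Fix E in the last position and arrange the remaining 7 letters.
Those 7 letters have S appearing twice and T appearing twice, giving (7)!/(2!·2!) = 1260.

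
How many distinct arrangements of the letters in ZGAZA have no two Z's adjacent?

18

There are 5!/(2!·2!) = 30 arrangements of ZGAZA in total.
If the two Z's are adjacent, glue them into one block, leaving 4 items to arrange: (4)!/(2!) = 12 ways.
Subtracting, 30 − 12 = 18 arrangements keep the Z's apart.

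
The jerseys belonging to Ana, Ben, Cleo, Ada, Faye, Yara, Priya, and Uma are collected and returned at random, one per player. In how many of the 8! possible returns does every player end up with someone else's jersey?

Let Aᵢ be the assignments in which player i gets their old jersey. We want the size of the complement of A₁∪…∪A_8.
By inclusion–exclusion this is Σ_{j=0}^{8} (−1)^j C(8,j)·(8−j)!.
Computing: 40320 − 40320 + 20160 − 6720 + 1680 − 336 + 56 − 8 + 1 = 14833.

14833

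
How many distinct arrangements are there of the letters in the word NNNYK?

The 5 letters of NNNYK have repeats: N appearing 3 times.
The number of distinct arrangements is 5!/(3!) = 120/6 = 20.

20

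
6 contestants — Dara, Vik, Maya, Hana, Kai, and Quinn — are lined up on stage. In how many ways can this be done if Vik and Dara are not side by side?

480

Of the 6! = 720 arrangements, those with Vik and Dara adjacent number 2 × 5! = 240 (treat the pair as a block with 2 internal orders).
Complementary counting: 720 − 240 = 480.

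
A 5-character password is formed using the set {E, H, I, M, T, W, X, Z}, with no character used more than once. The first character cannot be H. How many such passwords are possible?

5880

The first character has 8−1 = 7 choices (anything except H).
The remaining 4 characters are filled from the other 7 symbols without repetition: 7 × 6 × 5 × 4 = 840.
Total: 7 × 840 = 5880.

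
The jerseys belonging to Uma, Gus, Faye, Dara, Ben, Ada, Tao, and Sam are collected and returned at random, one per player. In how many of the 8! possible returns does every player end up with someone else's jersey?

This is the derangement count D_8: permutations of 8 items with no fixed point.
By inclusion–exclusion this is Σ_{j=0}^{8} (−1)^j C(8,j)·(8−j)!.
Computing: 40320 − 40320 + 20160 − 6720 + 1680 − 336 + 56 − 8 + 1 = 14833.

14833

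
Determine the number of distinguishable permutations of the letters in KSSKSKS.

35

The 7 letters of KSSKSKS have repeats: K appearing 3 times and S appearing 4 times.
So there are 7! / (4!·3!) = 35 distinguishable arrangements.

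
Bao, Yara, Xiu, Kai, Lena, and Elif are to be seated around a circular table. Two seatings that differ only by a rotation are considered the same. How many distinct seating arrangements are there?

Fix one person's seat to break rotational symmetry; the remaining 5 people can be arranged in (5)! = 120 ways.

120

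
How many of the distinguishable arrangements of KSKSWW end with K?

30

With the last slot taken by K, it remains to arrange the other 5 letters (SKSWW).
Those 5 letters have S appearing twice and W appearing twice, giving (5)!/(2!·2!) = 30.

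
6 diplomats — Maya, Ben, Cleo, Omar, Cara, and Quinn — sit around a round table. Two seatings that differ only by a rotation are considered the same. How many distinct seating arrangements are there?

120

Seat Maya anywhere (absorbing the rotational symmetry), then permute the other 5: (5)! = 120.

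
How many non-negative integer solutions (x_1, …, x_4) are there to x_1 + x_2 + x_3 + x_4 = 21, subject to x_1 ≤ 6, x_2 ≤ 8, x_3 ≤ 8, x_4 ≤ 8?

207

By stars and bars, unrestricted non-negative solutions to x_1+…+x_4 = 21 number C(21+3,3) = 2024.
Subtract solutions that violate a single cap (substitute x_i' = x_i − (cap_i+1)): x_1 ≥ 7 gives C(17,3) = 680; x_2 ≥ 9 gives C(15,3) = 455; x_3 ≥ 9 gives C(15,3) = 455; x_4 ≥ 9 gives C(15,3) = 455. Together 2045.
Add back pairs where two caps are both exceeded: 56 + 56 + 56 + 20 + 20 + 20 = 228.
By inclusion–exclusion the count is 2024 − 2045 + 228 = 207.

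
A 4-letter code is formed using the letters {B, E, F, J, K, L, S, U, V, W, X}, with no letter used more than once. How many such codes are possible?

Choose and order 4 of the 11 symbols: the first letter has 11 options, the next 10, then 9, 8.
11 × 10 × 9 × 8 = 7920.

7920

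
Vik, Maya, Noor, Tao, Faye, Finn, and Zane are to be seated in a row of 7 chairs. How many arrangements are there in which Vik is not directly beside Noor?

3600

There are 7! = 5040 arrangements in all. If Vik and Noor are adjacent, merging them into one block gives 2·(6)! = 1440 arrangements.
So 5040 − 1440 = 3600 arrangements keep them apart.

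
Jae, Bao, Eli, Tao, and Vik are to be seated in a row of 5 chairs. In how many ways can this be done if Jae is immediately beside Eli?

48

Treat {Jae, Eli} as a single unit. There are 4 units to order, and the pair itself can be ordered 2 ways.
That gives 2 × 4! = 2 × 24 = 48.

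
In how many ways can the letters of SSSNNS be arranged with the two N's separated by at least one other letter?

There are 6!/(4!·2!) = 15 arrangements of SSSNNS in total.
If the two N's are adjacent, glue them into one block, leaving 5 items to arrange: (5)!/(4!) = 5 ways.
Hence 15 − 5 = 10.

10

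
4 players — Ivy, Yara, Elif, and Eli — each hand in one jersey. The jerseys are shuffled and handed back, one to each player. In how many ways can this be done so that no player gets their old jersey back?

9

Count assignments avoiding every fixed point. For any j of the 4 players fixed to their old jersey, the other 4−j can be arranged in (4−j)! ways.
By inclusion–exclusion this is Σ_{j=0}^{4} (−1)^j C(4,j)·(4−j)!.
Computing: 24 − 24 + 12 − 4 + 1 = 9.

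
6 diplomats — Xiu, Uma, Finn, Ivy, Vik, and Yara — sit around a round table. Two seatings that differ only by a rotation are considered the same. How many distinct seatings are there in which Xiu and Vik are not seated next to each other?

72

Without the restriction there are (5)! = 120 seatings.
Seatings with Xiu beside Vik: treat them as a block with 2 internal orders, giving 2 × (4)! = 48.
Subtracting, 120 − 48 = 72.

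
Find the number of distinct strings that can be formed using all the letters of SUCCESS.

420

SUCCESS has 7 letters with C appearing twice and S appearing 3 times.
The number of distinct arrangements is 7!/(3!·2!) = 5040/12 = 420.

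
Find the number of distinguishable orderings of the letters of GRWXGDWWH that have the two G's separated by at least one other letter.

23520

There are 9!/(3!·2!) = 30240 arrangements of GRWXGDWWH in total.
Arrangements with the G's together: treat GG as one letter, giving (8)!/(3!) = 6720.
Hence 30240 − 6720 = 23520.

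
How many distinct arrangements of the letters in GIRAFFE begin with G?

With the first slot taken by G, it remains to arrange the other 6 letters (IRAFFE).
Those 6 letters have F appearing twice, giving (6)!/(2!) = 360.

360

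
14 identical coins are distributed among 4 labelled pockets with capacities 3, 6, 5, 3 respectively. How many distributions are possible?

By stars and bars, unrestricted non-negative solutions to x_1+…+x_4 = 14 number C(14+3,3) = 680.
Subtract solutions that violate a single cap (substitute x_i' = x_i − (cap_i+1)): x_1 ≥ 4 gives C(13,3) = 286; x_2 ≥ 7 gives C(10,3) = 120; x_3 ≥ 6 gives C(11,3) = 165; x_4 ≥ 4 gives C(13,3) = 286. Together 857.
Add back pairs where two caps are both exceeded: 20 + 35 + 84 + 4 + 20 + 35 = 198.
Subtract triples: 0 + 0 + 1 + 0 = 1.
By inclusion–exclusion the count is 680 − 857 + 198 − 1 = 20.

20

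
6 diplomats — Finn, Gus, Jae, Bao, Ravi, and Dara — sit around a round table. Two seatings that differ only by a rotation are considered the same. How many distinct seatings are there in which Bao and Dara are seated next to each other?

48

Treat {Bao, Dara} as one unit (2 internal orders) and seat the resulting 5 units around the table: (4)! circular arrangements.
So 2 × (4)! = 2 × 24 = 48.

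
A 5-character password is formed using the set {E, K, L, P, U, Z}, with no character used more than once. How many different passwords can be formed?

This is a permutation of 5 out of 6: P(6,5) = 6!/1!.
That product is 6 × 5 × 4 × 3 × 2 = 720.

720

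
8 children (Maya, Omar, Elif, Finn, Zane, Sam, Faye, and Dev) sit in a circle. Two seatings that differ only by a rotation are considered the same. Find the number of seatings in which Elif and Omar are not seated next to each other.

3600

Without the restriction there are (7)! = 5040 seatings.
Those with Elif next to Omar: fuse the pair into one unit and seat 7 units around a circle — 2·(6)! = 1440.
Subtracting, 5040 − 1440 = 3600.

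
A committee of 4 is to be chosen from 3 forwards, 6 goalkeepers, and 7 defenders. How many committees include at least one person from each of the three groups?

819

With no constraint there are C(16,4) = 1820 possible selections.
Subtract selections that omit an entire group: no forwards → C(13,4) = 715; no goalkeepers → C(10,4) = 210; no defenders → C(9,4) = 126.
Add back selections omitting two groups (i.e. drawn from a single group): C(3,4) + C(6,4) + C(7,4) = 50.
By inclusion–exclusion: 1820 − 1051 + 50 = 819.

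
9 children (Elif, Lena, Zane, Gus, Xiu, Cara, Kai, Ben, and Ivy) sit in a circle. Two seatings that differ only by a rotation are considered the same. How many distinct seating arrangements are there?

40320

Around a circle, 9 distinct people have 9!/9 = (8)! = 40320 rotationally distinct seatings.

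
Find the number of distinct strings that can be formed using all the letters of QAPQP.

The 5 letters of QAPQP have repeats: P appearing twice and Q appearing twice.
So there are 5! / (2!·2!) = 30 distinguishable arrangements.

30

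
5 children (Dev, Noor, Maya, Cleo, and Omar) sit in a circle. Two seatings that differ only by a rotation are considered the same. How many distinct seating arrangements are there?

Seat Dev anywhere (absorbing the rotational symmetry), then permute the other 4: (4)! = 24.

24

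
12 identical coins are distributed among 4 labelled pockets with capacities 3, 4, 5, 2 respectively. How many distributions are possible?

Ignoring the caps, the number of non-negative solutions to x_1+…+x_4 = 12 is C(15,3) = 455.
Subtract solutions that violate a single cap (substitute x_i' = x_i − (cap_i+1)): x_1 ≥ 4 gives C(11,3) = 165; x_2 ≥ 5 gives C(10,3) = 120; x_3 ≥ 6 gives C(9,3) = 84; x_4 ≥ 3 gives C(12,3) = 220. Together 589.
Add back pairs where two caps are both exceeded: 20 + 10 + 56 + 4 + 35 + 20 = 145.
Subtract triples: 0 + 1 + 0 + 0 = 1.
By inclusion–exclusion the count is 455 − 589 + 145 − 1 = 10.

10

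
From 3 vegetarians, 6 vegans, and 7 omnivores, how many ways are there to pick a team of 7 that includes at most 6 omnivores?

11439

Split by how many omnivores are chosen (0 through 6).
Sum: C(7,0)·C(9,7) + C(7,1)·C(9,6) + C(7,2)·C(9,5) + C(7,3)·C(9,4) + C(7,4)·C(9,3) + C(7,5)·C(9,2) + C(7,6)·C(9,1) = 36 + 588 + 2646 + 4410 + 2940 + 756 + 63 = 11439.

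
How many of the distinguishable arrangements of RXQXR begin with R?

12

Fix R in the first position and arrange the remaining 4 letters.
Those 4 letters have X appearing twice, giving (4)!/(2!) = 12.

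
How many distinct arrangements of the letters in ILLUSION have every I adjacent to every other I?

Treat the 2 copies of I as a single block. The multiset to arrange is then {II, L, L, N, O, S, U}, 7 items in all.
That gives (7)!/(2!) = 2520 arrangements.

2520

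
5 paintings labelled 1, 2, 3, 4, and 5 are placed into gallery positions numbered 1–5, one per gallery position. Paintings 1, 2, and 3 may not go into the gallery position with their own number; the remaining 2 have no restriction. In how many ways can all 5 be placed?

Let Aᵢ (for i ∈ {1, 2, 3}) be the placements that put painting i in its forbidden gallery position. Any j of these fix j positions, leaving (5−j)! ways to fill the rest, and there are C(3,j) ways to pick which j.
By inclusion–exclusion, the number of valid placements is Σ_{j=0}^{3} (−1)^j C(3,j)·(5−j)!.
Computing: 120 − 72 + 18 − 2 = 64.

64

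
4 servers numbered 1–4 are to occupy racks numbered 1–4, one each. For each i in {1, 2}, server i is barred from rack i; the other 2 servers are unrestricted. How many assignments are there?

14

Let Aᵢ (for i ∈ {1, 2}) be the placements that put server i in its forbidden rack. Any j of these fix j positions, leaving (4−j)! ways to fill the rest, and there are C(2,j) ways to pick which j.
By inclusion–exclusion, the number of valid placements is Σ_{j=0}^{2} (−1)^j C(2,j)·(4−j)!.
Computing: 24 − 12 + 2 = 14.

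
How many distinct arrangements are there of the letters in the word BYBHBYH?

210

BYBHBYH has 7 letters with B appearing 3 times, H appearing twice, and Y appearing twice.
Dividing 7! = 5040 by 3!·2!·2! = 24 for the repeated letters gives 210.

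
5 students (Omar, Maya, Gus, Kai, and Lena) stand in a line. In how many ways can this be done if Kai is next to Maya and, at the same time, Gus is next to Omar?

24

Treat {Kai,Maya} as one block (2 orders) and {Gus,Omar} as another (2 orders).
That leaves 3 units to arrange: 2 × 2 × 3! = 4 × 6 = 24.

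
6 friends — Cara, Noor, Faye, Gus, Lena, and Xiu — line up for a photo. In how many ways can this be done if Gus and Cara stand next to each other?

240

Place the 4 others and the Gus-Cara pair as 5 objects in a line; the pair has 2 internal arrangements.
So the count is 2·(5)! = 240.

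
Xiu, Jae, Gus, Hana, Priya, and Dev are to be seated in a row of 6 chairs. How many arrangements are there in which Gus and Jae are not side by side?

480

There are 6! = 720 arrangements in all. If Gus and Jae are adjacent, merging them into one block gives 2·(5)! = 240 arrangements.
Complementary counting: 720 − 240 = 480.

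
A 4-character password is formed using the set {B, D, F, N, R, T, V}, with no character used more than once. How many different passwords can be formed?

840

This is a permutation of 4 out of 7: P(7,4) = 7!/3!.
7 × 6 × 5 × 4 = 840.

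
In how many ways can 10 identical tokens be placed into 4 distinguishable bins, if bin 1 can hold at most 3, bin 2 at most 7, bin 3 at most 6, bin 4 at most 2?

Ignoring the caps, the number of non-negative solutions to x_1+…+x_4 = 10 is C(13,3) = 286.
Subtract solutions that violate a single cap (substitute x_i' = x_i − (cap_i+1)): x_1 ≥ 4 gives C(9,3) = 84; x_2 ≥ 8 gives C(5,3) = 10; x_3 ≥ 7 gives C(6,3) = 20; x_4 ≥ 3 gives C(10,3) = 120. Together 234.
Add back pairs where two caps are both exceeded: 0 + 0 + 20 + 0 + 0 + 1 = 21.
By inclusion–exclusion the count is 286 − 234 + 21 = 73.

73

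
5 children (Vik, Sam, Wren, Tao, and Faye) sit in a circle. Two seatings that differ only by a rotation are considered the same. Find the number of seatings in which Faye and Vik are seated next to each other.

12

Glue Faye and Vik into a block (2 internal orders). Seating 4 units around a circle gives (3)! arrangements.
So 2 × (3)! = 2 × 6 = 12.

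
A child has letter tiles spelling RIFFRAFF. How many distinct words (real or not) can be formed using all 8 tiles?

840

RIFFRAFF has 8 letters with F appearing 4 times and R appearing twice.
The number of distinct arrangements is 8!/(4!·2!) = 40320/48 = 840.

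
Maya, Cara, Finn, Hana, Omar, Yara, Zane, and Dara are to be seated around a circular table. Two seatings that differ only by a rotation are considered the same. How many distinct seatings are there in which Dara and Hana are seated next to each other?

1440

Glue Dara and Hana into a block (2 internal orders). Seating 7 units around a circle gives (6)! arrangements.
So 2 × (6)! = 2 × 720 = 1440.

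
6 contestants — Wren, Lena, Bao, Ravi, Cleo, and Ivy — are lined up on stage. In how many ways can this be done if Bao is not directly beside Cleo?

Of the 6! = 720 arrangements, those with Bao and Cleo adjacent number 2 × 5! = 240 (treat the pair as a block with 2 internal orders).
So 720 − 240 = 480 arrangements keep them apart.

480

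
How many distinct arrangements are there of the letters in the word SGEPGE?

SGEPGE has 6 letters with E appearing twice and G appearing twice.
The number of distinct arrangements is 6!/(2!·2!) = 720/4 = 180.

180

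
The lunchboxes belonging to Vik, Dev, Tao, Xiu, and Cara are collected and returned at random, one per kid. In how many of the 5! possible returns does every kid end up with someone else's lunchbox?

44

Count assignments avoiding every fixed point. For any j of the 5 kids fixed to their own lunchbox, the other 5−j can be arranged in (5−j)! ways.
By inclusion–exclusion this is Σ_{j=0}^{5} (−1)^j C(5,j)·(5−j)!.
Computing: 120 − 120 + 60 − 20 + 5 − 1 = 44.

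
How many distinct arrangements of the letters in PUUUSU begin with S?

With the first slot taken by S, it remains to arrange the other 5 letters (PUUUU).
Those 5 letters have U appearing 4 times, giving (5)!/(4!) = 5.

5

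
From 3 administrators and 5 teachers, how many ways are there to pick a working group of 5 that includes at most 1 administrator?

Split by how many administrators are chosen (0 through 1).
Sum: C(3,0)·C(5,5) + C(3,1)·C(5,4) = 1 + 15 = 16.

16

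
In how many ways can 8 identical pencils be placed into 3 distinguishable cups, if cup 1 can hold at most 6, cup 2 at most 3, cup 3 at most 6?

Without the upper bounds there are C(10,2) = 45 ways to split 8 among 3 cups.
Subtract solutions that violate a single cap (substitute x_i' = x_i − (cap_i+1)): x_1 ≥ 7 gives C(3,2) = 3; x_2 ≥ 4 gives C(6,2) = 15; x_3 ≥ 7 gives C(3,2) = 3. Together 21.
No two caps can be exceeded simultaneously, so the pair terms are all 0.
By inclusion–exclusion the count is 45 − 21 + 0 = 24.

24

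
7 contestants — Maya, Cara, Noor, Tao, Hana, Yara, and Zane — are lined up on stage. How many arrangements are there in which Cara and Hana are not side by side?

Of the 7! = 5040 arrangements, those with Cara and Hana adjacent number 2 × 6! = 1440 (treat the pair as a block with 2 internal orders).
Complementary counting: 5040 − 1440 = 3600.

3600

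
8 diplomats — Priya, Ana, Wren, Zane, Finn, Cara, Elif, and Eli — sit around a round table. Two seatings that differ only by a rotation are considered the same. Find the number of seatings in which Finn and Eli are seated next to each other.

Treat {Finn, Eli} as one unit (2 internal orders) and seat the resulting 7 units around the table: (6)! circular arrangements.
So 2 × (6)! = 2 × 720 = 1440.

1440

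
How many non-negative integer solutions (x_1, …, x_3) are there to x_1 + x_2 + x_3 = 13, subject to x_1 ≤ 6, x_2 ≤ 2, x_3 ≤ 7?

Ignoring the caps, the number of non-negative solutions to x_1+…+x_3 = 13 is C(15,2) = 105.
Subtract solutions that violate a single cap (substitute x_i' = x_i − (cap_i+1)): x_1 ≥ 7 gives C(8,2) = 28; x_2 ≥ 3 gives C(12,2) = 66; x_3 ≥ 8 gives C(7,2) = 21. Together 115.
Add back pairs where two caps are both exceeded: 10 + 0 + 6 = 16.
By inclusion–exclusion the count is 105 − 115 + 16 = 6.

6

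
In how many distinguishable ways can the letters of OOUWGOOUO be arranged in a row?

The 9 letters of OOUWGOOUO have repeats: O appearing 5 times and U appearing twice.
So there are 9! / (5!·2!) = 1512 distinguishable arrangements.

1512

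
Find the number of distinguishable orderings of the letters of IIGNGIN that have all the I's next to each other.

Treat the 3 copies of I as a single block. The multiset to arrange is then {III, G, G, N, N}, 5 items in all.
That gives (5)!/(2!·2!) = 30 arrangements.

30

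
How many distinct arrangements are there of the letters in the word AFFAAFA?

Letter multiplicities in AFFAAFA: A×4, F×3.
Dividing 7! = 5040 by 4!·3! = 144 for the repeated letters gives 35.

35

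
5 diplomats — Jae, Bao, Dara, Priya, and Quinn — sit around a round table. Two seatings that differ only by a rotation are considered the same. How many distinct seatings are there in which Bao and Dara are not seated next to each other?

All circular seatings of 5 people number (4)! = 24.
Those with Bao next to Dara: fuse the pair into one unit and seat 4 units around a circle — 2·(3)! = 12.
Subtracting, 24 − 12 = 12.

12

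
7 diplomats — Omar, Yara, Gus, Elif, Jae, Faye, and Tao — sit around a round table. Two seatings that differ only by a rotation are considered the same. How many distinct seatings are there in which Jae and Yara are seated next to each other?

Glue Jae and Yara into a block (2 internal orders). Seating 6 units around a circle gives (5)! arrangements.
So 2 × (5)! = 2 × 120 = 240.

240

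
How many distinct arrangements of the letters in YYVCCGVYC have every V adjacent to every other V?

1120

Treat the 2 copies of V as a single block. The multiset to arrange is then {VV, C, C, C, G, Y, Y, Y}, 8 items in all.
That gives (8)!/(3!·3!) = 1120 arrangements.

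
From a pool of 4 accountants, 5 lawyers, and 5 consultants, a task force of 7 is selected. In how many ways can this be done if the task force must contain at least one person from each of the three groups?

3240

With no constraint there are C(14,7) = 3432 possible selections.
Selections missing a whole group: no accountants → C(10,7) = 120; no lawyers → C(9,7) = 36; no consultants → C(9,7) = 36.
Add back selections omitting two groups (i.e. drawn from a single group): C(4,7) + C(5,7) + C(5,7) = 0.
By inclusion–exclusion: 3432 − 192 + 0 = 3240.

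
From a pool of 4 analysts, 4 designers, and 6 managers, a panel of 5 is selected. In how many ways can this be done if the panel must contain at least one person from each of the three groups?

1448

Total 5-person selections from all 14: C(14,5) = 2002.
Selections missing a whole group: no analysts → C(10,5) = 252; no designers → C(10,5) = 252; no managers → C(8,5) = 56.
Add back selections omitting two groups (i.e. drawn from a single group): C(4,5) + C(4,5) + C(6,5) = 6.
By inclusion–exclusion: 2002 − 560 + 6 = 1448.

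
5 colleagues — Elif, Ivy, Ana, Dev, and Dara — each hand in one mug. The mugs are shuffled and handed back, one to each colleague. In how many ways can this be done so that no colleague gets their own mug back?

44

This is the derangement count D_5: permutations of 5 items with no fixed point.
By inclusion–exclusion this is Σ_{j=0}^{5} (−1)^j C(5,j)·(5−j)!.
Computing: 120 − 120 + 60 − 20 + 5 − 1 = 44.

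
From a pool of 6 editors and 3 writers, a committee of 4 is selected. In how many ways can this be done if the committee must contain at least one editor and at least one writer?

111

Unrestricted: C(9,4) = 126 ways to pick any 4 of the 9.
Selections missing a whole group: no editors → C(3,4) = 0; no writers → C(6,4) = 15.
Both groups omitted at once is impossible, so 126 − 15 = 111.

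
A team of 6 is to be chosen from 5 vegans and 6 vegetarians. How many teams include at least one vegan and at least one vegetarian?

461

With no constraint there are C(11,6) = 462 possible selections.
Selections missing a whole group: no vegans → C(6,6) = 1; no vegetarians → C(5,6) = 0.
Both groups omitted at once is impossible, so 462 − 1 = 461.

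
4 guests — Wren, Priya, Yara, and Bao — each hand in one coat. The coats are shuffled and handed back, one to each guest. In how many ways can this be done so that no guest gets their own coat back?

Count assignments avoiding every fixed point. For any j of the 4 guests fixed to their own coat, the other 4−j can be arranged in (4−j)! ways.
By inclusion–exclusion this is Σ_{j=0}^{4} (−1)^j C(4,j)·(4−j)!.
Computing: 24 − 24 + 12 − 4 + 1 = 9.

9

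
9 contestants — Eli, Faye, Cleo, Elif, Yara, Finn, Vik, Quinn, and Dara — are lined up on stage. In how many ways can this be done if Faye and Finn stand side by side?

Treat {Faye, Finn} as a single unit. There are 8 units to order, and the pair itself can be ordered 2 ways.
So the count is 2·(8)! = 80640.

80640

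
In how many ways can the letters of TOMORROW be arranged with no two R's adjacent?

2520

Total arrangements of TOMORROW: 8!/(3!·2!) = 3360.
If the two R's are adjacent, glue them into one block, leaving 7 items to arrange: (7)!/(3!) = 840 ways.
Hence 3360 − 840 = 2520.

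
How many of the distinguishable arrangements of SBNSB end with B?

With the last slot taken by B, it remains to arrange the other 4 letters (SNSB).
Those 4 letters have S appearing twice, giving (4)!/(2!) = 12.

12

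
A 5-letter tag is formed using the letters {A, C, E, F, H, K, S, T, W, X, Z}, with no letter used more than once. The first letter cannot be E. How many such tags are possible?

50400

The first letter has 11−1 = 10 choices (anything except E).
The remaining 4 letters are filled from the other 10 symbols without repetition: 10 × 9 × 8 × 7 = 5040.
Total: 10 × 5040 = 50400.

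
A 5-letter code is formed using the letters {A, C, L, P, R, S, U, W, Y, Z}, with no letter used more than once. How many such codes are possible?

This is a permutation of 5 out of 10: P(10,5) = 10!/5!.
That product is 10 × 9 × 8 × 7 × 6 = 30240.

30240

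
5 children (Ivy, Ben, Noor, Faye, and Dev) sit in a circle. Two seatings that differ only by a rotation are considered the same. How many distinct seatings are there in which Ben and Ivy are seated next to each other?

12

Glue Ben and Ivy into a block (2 internal orders). Seating 4 units around a circle gives (3)! arrangements.
So 2 × (3)! = 2 × 6 = 12.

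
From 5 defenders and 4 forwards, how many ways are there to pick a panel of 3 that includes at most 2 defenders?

Split by how many defenders are chosen (0 through 2).
Sum: C(5,0)·C(4,3) + C(5,1)·C(4,2) + C(5,2)·C(4,1) = 4 + 30 + 40 = 74.

74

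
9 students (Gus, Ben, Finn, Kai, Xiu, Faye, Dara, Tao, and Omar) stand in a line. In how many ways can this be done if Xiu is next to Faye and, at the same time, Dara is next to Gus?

Treat {Xiu,Faye} as one block (2 orders) and {Dara,Gus} as another (2 orders).
That leaves 7 units to arrange: 2 × 2 × 7! = 4 × 5040 = 20160.

20160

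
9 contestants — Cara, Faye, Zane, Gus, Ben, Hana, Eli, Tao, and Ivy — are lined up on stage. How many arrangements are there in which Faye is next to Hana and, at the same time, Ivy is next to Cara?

Treat {Faye,Hana} as one block (2 orders) and {Ivy,Cara} as another (2 orders).
That leaves 7 units to arrange: 2 × 2 × 7! = 4 × 5040 = 20160.

20160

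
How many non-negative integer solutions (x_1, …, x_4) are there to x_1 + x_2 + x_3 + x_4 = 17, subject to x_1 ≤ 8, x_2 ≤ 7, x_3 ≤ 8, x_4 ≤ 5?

268

By stars and bars, unrestricted non-negative solutions to x_1+…+x_4 = 17 number C(17+3,3) = 1140.
Subtract solutions that violate a single cap (substitute x_i' = x_i − (cap_i+1)): x_1 ≥ 9 gives C(11,3) = 165; x_2 ≥ 8 gives C(12,3) = 220; x_3 ≥ 9 gives C(11,3) = 165; x_4 ≥ 6 gives C(14,3) = 364. Together 914.
Add back pairs where two caps are both exceeded: 1 + 0 + 10 + 1 + 20 + 10 = 42.
By inclusion–exclusion the count is 1140 − 914 + 42 = 268.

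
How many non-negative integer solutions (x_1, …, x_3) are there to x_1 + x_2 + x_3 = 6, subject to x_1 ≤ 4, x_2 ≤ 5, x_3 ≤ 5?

Ignoring the caps, the number of non-negative solutions to x_1+…+x_3 = 6 is C(8,2) = 28.
Subtract solutions that violate a single cap (substitute x_i' = x_i − (cap_i+1)): x_1 ≥ 5 gives C(3,2) = 3; x_2 ≥ 6 gives C(2,2) = 1; x_3 ≥ 6 gives C(2,2) = 1. Together 5.
No two caps can be exceeded simultaneously, so the pair terms are all 0.
By inclusion–exclusion the count is 28 − 5 + 0 = 23.

23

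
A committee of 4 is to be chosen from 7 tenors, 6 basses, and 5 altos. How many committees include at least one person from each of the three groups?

With no constraint there are C(18,4) = 3060 possible selections.
Subtract selections that omit an entire group: no tenors → C(11,4) = 330; no basses → C(12,4) = 495; no altos → C(13,4) = 715.
Add back selections omitting two groups (i.e. drawn from a single group): C(7,4) + C(6,4) + C(5,4) = 55.
By inclusion–exclusion: 3060 − 1540 + 55 = 1575.

1575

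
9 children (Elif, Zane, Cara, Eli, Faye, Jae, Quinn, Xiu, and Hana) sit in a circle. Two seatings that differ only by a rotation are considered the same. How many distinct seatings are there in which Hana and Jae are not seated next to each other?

Without the restriction there are (8)! = 40320 seatings.
Seatings with Hana beside Jae: treat them as a block with 2 internal orders, giving 2 × (7)! = 10080.
Subtracting, 40320 − 10080 = 30240.

30240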